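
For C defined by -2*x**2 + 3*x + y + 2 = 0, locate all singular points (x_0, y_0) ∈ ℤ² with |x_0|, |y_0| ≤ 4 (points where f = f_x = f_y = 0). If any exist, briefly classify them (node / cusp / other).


No singular points in the scanned grid; C is smooth there.

Compute partial derivatives:
  f_x = 3 - 4*x.
  f_y = 1.
f_y = 1 is a nonzero constant, so f_y never vanishes: no point (x, y) can satisfy f = f_x = f_y = 0. In particular no (x, y) ∈ {−4, ..., 4}² is singular; the curve is smooth.


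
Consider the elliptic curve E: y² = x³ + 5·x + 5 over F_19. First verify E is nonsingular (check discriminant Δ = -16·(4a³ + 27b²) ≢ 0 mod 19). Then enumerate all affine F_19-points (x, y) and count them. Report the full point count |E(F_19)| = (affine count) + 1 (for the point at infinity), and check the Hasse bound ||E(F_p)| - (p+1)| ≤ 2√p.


Affine points = {(0, 9), (0, 10), (1, 7), (1, 12), (2, 2), (2, 17), (3, 3), (3, 16), (6, 2), (6, 17), (8, 5), (8, 14), (9, 0), (11, 2), (11, 17), (12, 8), (12, 11), (13, 5), (13, 14), (14, 8), (14, 11), (15, 4), (15, 15), (16, 1), (16, 18), (17, 5), (17, 14)}; affine count = 27; |E(F_19)| = 28.

Discriminant check: Δ ∝ 4a³ + 27b² = 4·5³ + 27·5² = 4·125 + 27·25 ≡ 16 (mod 19). Nonzero ⇒ E is nonsingular.
For each x ∈ F_19, compute rhs = x³ + 5·x + 5 mod 19, then count y ∈ F_19 with y² ≡ rhs.
  x = 0: rhs = 5, matching y values: 9, 10 (2 points).
  x = 1: rhs = 11, matching y values: 7, 12 (2 points).
  x = 2: rhs = 4, matching y values: 2, 17 (2 points).
  x = 3: rhs = 9, matching y values: 3, 16 (2 points).
  x = 4: rhs = 13, matching y values: none (0 points).
  x = 5: rhs = 3, matching y values: none (0 points).
  x = 6: rhs = 4, matching y values: 2, 17 (2 points).
  x = 7: rhs = 3, matching y values: none (0 points).
  x = 8: rhs = 6, matching y values: 5, 14 (2 points).
  x = 9: rhs = 0, matching y values: 0 (1 points).
  x = 10: rhs = 10, matching y values: none (0 points).
  x = 11: rhs = 4, matching y values: 2, 17 (2 points).
  x = 12: rhs = 7, matching y values: 8, 11 (2 points).
  x = 13: rhs = 6, matching y values: 5, 14 (2 points).
  x = 14: rhs = 7, matching y values: 8, 11 (2 points).
  x = 15: rhs = 16, matching y values: 4, 15 (2 points).
  x = 16: rhs = 1, matching y values: 1, 18 (2 points).
  x = 17: rhs = 6, matching y values: 5, 14 (2 points).
  x = 18: rhs = 18, matching y values: none (0 points).
Total affine count: 27.
Full point count |E(F_19)| = 27 + 1 = 28.
Hasse bound: |28 − (19+1)| = |8| = 8 ≤ 2√19 ≈ 8.7178 ✓.


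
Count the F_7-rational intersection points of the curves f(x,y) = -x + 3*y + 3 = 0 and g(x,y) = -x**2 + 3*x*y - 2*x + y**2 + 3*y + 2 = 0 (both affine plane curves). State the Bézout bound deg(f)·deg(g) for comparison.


Common zeros: {(0, 6)}; count = 1; Bézout bound = 2.

deg(f) = 1, deg(g) = 2, so Bézout bound = 2.
Scan x ∈ F_7. For each x, list the y ∈ F_7 with f(x, y) ≡ 0 and those with g(x, y) ≡ 0 (mod 7); the common zeros in that column are the intersection.
  x = 0: f ≡ 0 at y ∈ {6}; g ≡ 0 at y ∈ {5, 6}; common: {6}.
  x = 1: f ≡ 0 at y ∈ {4}; g ≡ 0 at y ∈ ∅; common: ∅.
  x = 2: f ≡ 0 at y ∈ {2}; g ≡ 0 at y ∈ {6}; common: ∅.
  x = 3: f ≡ 0 at y ∈ {0}; g ≡ 0 at y ∈ {1}; common: ∅.
  x = 4: f ≡ 0 at y ∈ {5}; g ≡ 0 at y ∈ ∅; common: ∅.
  x = 5: f ≡ 0 at y ∈ {3}; g ≡ 0 at y ∈ {1, 2}; common: ∅.
  x = 6: f ≡ 0 at y ∈ {1}; g ≡ 0 at y ∈ {2, 5}; common: ∅.
Collecting: common zeros = {(0, 6)}, so the count is 1.
Comparison with the Bézout bound: 1 ≤ 2 = deg(f)·deg(g), as expected for curves with no common component (the affine F_7-count falls short of the bound because intersections may lie at infinity, over extension fields, or carry multiplicity).


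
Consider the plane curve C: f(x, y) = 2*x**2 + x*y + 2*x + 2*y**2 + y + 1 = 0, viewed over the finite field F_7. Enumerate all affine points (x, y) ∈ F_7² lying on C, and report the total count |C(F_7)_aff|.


Affine F_7-points: {(0, 5)}; count = 1.

For each of the 49 pairs (x, y) ∈ F_7², evaluate f(x, y) mod 7. Record the zeros.
  x = 0: [0↦1, 1↦4, 2↦4, 3↦1, 4↦2, 5↦0, 6↦2]  zeros at y ∈ {5}
  x = 1: [0↦5, 1↦2, 2↦3, 3↦1, 4↦3, 5↦2, 6↦5]  zeros at y ∈ ∅
  x = 2: [0↦6, 1↦4, 2↦6, 3↦5, 4↦1, 5↦1, 6↦5]  zeros at y ∈ ∅
  x = 3: [0↦4, 1↦3, 2↦6, 3↦6, 4↦3, 5↦4, 6↦2]  zeros at y ∈ ∅
  x = 4: [0↦6, 1↦6, 2↦3, 3↦4, 4↦2, 5↦4, 6↦3]  zeros at y ∈ ∅
  x = 5: [0↦5, 1↦6, 2↦4, 3↦6, 4↦5, 5↦1, 6↦1]  zeros at y ∈ ∅
  x = 6: [0↦1, 1↦3, 2↦2, 3↦5, 4↦5, 5↦2, 6↦3]  zeros at y ∈ ∅
Collecting zeros: affine points = {(0, 5)}.
Total count |C(F_7)_aff| = 1.


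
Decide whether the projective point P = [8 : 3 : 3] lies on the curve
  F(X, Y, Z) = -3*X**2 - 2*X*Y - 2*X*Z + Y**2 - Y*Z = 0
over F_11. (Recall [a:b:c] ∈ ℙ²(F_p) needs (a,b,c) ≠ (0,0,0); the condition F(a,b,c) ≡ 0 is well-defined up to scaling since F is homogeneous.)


F(8,3,3) ≡ 9 (mod 11); P is NOT on the curve.

Evaluate F(8, 3, 3) term-by-term (mod 11).
  -3*X**2 ↦ -3·64·1·1 = -192
  -2*X*Y ↦ -2·8·3·1 = -48
  -2*X*Z ↦ -2·8·1·3 = -48
  Y**2 ↦ 1·1·9·1 = 9
  -Y*Z ↦ -1·1·3·3 = -9
Sum: F(8, 3, 3) = (-192) + (-48) + (-48) + (9) + (-9) = -288.
Reducing mod 11: -288 ≡ 9 (mod 11).
Since F(a, b, c) ≡ 9 ≠ 0 (mod 11), P does NOT lie on the curve.


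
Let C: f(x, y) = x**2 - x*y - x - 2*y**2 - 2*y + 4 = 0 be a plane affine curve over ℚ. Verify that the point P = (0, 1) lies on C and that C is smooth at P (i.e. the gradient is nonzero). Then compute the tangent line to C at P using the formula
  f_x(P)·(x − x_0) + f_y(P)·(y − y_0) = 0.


Tangent line at P: -2*x - 6*y + 6 = 0.

Step 1: f(0, 1) = 0, so P lies on C.
Step 2: partial derivatives
  f_x(x, y) = 2*x - y - 1, f_y(x, y) = -x - 4*y - 2.
  f_x(P) = -2, f_y(P) = -6 (gradient nonzero, so P is smooth).
Step 3: tangent line at P: -2·(x − 0) + -6·(y − 1) = 0.
Expanding: -2*x - 6*y + 6 = 0.


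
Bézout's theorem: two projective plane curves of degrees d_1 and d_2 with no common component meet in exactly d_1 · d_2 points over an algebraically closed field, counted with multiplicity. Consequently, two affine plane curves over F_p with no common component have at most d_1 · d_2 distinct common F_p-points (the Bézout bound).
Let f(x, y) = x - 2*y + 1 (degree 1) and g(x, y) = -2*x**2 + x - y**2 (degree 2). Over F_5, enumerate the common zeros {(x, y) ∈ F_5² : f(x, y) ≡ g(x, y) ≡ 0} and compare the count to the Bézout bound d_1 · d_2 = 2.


Common zeros: ∅; count = 0; Bézout bound = 2.

deg(f) = 1, deg(g) = 2, so Bézout bound = 2.
Scan x ∈ F_5. For each x, list the y ∈ F_5 with f(x, y) ≡ 0 and those with g(x, y) ≡ 0 (mod 5); the common zeros in that column are the intersection.
  x = 0: f ≡ 0 at y ∈ {3}; g ≡ 0 at y ∈ {0}; common: ∅.
  x = 1: f ≡ 0 at y ∈ {1}; g ≡ 0 at y ∈ {2, 3}; common: ∅.
  x = 2: f ≡ 0 at y ∈ {4}; g ≡ 0 at y ∈ {2, 3}; common: ∅.
  x = 3: f ≡ 0 at y ∈ {2}; g ≡ 0 at y ∈ {0}; common: ∅.
  x = 4: f ≡ 0 at y ∈ {0}; g ≡ 0 at y ∈ ∅; common: ∅.
Collecting: common zeros = ∅, so the count is 0.
Comparison with the Bézout bound: 0 ≤ 2 = deg(f)·deg(g), as expected for curves with no common component (the affine F_5-count falls short of the bound because intersections may lie at infinity, over extension fields, or carry multiplicity).


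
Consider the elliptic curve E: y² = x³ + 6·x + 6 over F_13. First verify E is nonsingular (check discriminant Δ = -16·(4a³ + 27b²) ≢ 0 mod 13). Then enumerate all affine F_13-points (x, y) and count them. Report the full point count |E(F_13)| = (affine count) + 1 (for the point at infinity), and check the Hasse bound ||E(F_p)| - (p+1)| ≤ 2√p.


Affine points = {(1, 0), (2, 0), (3, 5), (3, 8), (4, 4), (4, 9), (7, 1), (7, 12), (9, 3), (9, 10), (10, 0), (11, 5), (11, 8), (12, 5), (12, 8)}; affine count = 15; |E(F_13)| = 16.

Discriminant check: Δ ∝ 4a³ + 27b² = 4·6³ + 27·6² = 4·216 + 27·36 ≡ 3 (mod 13). Nonzero ⇒ E is nonsingular.
For each x ∈ F_13, compute rhs = x³ + 6·x + 6 mod 13, then count y ∈ F_13 with y² ≡ rhs.
  x = 0: rhs = 6, matching y values: none (0 points).
  x = 1: rhs = 0, matching y values: 0 (1 points).
  x = 2: rhs = 0, matching y values: 0 (1 points).
  x = 3: rhs = 12, matching y values: 5, 8 (2 points).
  x = 4: rhs = 3, matching y values: 4, 9 (2 points).
  x = 5: rhs = 5, matching y values: none (0 points).
  x = 6: rhs = 11, matching y values: none (0 points).
  x = 7: rhs = 1, matching y values: 1, 12 (2 points).
  x = 8: rhs = 7, matching y values: none (0 points).
  x = 9: rhs = 9, matching y values: 3, 10 (2 points).
  x = 10: rhs = 0, matching y values: 0 (1 points).
  x = 11: rhs = 12, matching y values: 5, 8 (2 points).
  x = 12: rhs = 12, matching y values: 5, 8 (2 points).
Total affine count: 15.
Full point count |E(F_13)| = 15 + 1 = 16.
Hasse bound: |16 − (13+1)| = |2| = 2 ≤ 2√13 ≈ 7.2111 ✓.


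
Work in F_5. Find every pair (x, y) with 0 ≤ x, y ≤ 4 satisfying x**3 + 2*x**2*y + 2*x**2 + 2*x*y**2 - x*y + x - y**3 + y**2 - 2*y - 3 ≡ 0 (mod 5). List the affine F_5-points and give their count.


Affine F_5-points: {(0, 1), (2, 0), (2, 2), (2, 3), (3, 0), (3, 3), (3, 4)}; count = 7.

For each of the 25 pairs (x, y) ∈ F_5², evaluate f(x, y) mod 5. Record the zeros.
  x = 0: [0↦2, 1↦0, 2↦4, 3↦3, 4↦1]  zeros at y ∈ {1}
  x = 1: [0↦1, 1↦2, 2↦3, 3↦3, 4↦1]  zeros at y ∈ ∅
  x = 2: [0↦0, 1↦3, 2↦0, 3↦0, 4↦2]  zeros at y ∈ {0, 2, 3}
  x = 3: [0↦0, 1↦4, 2↦1, 3↦0, 4↦0]  zeros at y ∈ {0, 3, 4}
  x = 4: [0↦2, 1↦1, 2↦2, 3↦4, 4↦1]  zeros at y ∈ ∅
Collecting zeros: affine points = {(0, 1), (2, 0), (2, 2), (2, 3), (3, 0), (3, 3), (3, 4)}.
Total count |C(F_5)_aff| = 7.


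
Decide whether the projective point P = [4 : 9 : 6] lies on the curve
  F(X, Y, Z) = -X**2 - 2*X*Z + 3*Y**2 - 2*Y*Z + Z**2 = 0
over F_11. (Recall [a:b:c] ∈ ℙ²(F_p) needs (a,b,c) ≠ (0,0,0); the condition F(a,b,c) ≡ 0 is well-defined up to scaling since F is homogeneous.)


F(4,9,6) ≡ 8 (mod 11); P is NOT on the curve.

Evaluate F(4, 9, 6) term-by-term (mod 11).
  -X**2 ↦ -1·16·1·1 = -16
  -2*X*Z ↦ -2·4·1·6 = -48
  3*Y**2 ↦ 3·1·81·1 = 243
  -2*Y*Z ↦ -2·1·9·6 = -108
  Z**2 ↦ 1·1·1·36 = 36
Sum: F(4, 9, 6) = (-16) + (-48) + (243) + (-108) + (36) = 107.
Reducing mod 11: 107 ≡ 8 (mod 11).
Since F(a, b, c) ≡ 8 ≠ 0 (mod 11), P does NOT lie on the curve.


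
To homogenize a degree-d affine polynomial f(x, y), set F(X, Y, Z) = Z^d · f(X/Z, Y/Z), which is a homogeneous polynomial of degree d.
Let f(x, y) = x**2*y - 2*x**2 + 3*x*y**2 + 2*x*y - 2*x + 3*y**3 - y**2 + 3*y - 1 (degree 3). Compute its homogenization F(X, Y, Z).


F(X, Y, Z) = X**2*Y - 2*X**2*Z + 3*X*Y**2 + 2*X*Y*Z - 2*X*Z**2 + 3*Y**3 - Y**2*Z + 3*Y*Z**2 - Z**3

deg(f) = 3.
Substitute x = X/Z, y = Y/Z into f, then multiply by Z^3.
  monomial 1·x^2·y^1 ↦ 1·X^2·Y^1·Z^0.
  monomial -2·x^2·y^0 ↦ -2·X^2·Y^0·Z^1.
  monomial 3·x^1·y^2 ↦ 3·X^1·Y^2·Z^0.
  monomial 2·x^1·y^1 ↦ 2·X^1·Y^1·Z^1.
  monomial -2·x^1·y^0 ↦ -2·X^1·Y^0·Z^2.
  monomial 3·x^0·y^3 ↦ 3·X^0·Y^3·Z^0.
  monomial -1·x^0·y^2 ↦ -1·X^0·Y^2·Z^1.
  monomial 3·x^0·y^1 ↦ 3·X^0·Y^1·Z^2.
  monomial -1·x^0·y^0 ↦ -1·X^0·Y^0·Z^3.
Collecting: F(X, Y, Z) = X**2*Y - 2*X**2*Z + 3*X*Y**2 + 2*X*Y*Z - 2*X*Z**2 + 3*Y**3 - Y**2*Z + 3*Y*Z**2 - Z**3.


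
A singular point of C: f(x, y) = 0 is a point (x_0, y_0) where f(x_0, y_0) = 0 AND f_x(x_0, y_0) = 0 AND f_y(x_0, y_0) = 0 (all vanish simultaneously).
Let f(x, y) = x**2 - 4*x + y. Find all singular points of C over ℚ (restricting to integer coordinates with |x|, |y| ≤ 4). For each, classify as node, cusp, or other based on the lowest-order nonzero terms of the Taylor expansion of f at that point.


No singular points in the scanned grid; C is smooth there.

Compute partial derivatives:
  f_x = 2*x - 4.
  f_y = 1.
f_y = 1 is a nonzero constant, so f_y never vanishes: no point (x, y) can satisfy f = f_x = f_y = 0. In particular no (x, y) ∈ {−4, ..., 4}² is singular; the curve is smooth.


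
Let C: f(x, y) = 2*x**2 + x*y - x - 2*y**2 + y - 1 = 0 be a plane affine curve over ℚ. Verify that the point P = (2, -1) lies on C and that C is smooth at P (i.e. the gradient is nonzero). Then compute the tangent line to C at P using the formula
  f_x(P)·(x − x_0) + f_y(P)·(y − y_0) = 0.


Tangent line at P: 6*x + 7*y - 5 = 0.

Step 1: f(2, -1) = 0, so P lies on C.
Step 2: partial derivatives
  f_x(x, y) = 4*x + y - 1, f_y(x, y) = x - 4*y + 1.
  f_x(P) = 6, f_y(P) = 7 (gradient nonzero, so P is smooth).
Step 3: tangent line at P: 6·(x − 2) + 7·(y − -1) = 0.
Expanding: 6*x + 7*y - 5 = 0.


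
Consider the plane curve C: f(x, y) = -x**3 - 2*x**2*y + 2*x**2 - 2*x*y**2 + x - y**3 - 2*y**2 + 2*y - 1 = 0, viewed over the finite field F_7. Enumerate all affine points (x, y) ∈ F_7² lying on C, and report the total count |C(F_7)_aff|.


Affine F_7-points: {(1, 5), (2, 3), (3, 0), (3, 3), (4, 1), (5, 3), (6, 1), (6, 2), (6, 4)}; count = 9.

For each of the 49 pairs (x, y) ∈ F_7², evaluate f(x, y) mod 7. Record the zeros.
  x = 0: [0↦6, 1↦5, 2↦1, 3↦2, 4↦2, 5↦2, 6↦3]  zeros at y ∈ ∅
  x = 1: [0↦1, 1↦3, 2↦5, 3↦1, 4↦6, 5↦0, 6↦5]  zeros at y ∈ {5}
  x = 2: [0↦1, 1↦2, 2↦6, 3↦0, 4↦6, 5↦4, 6↦2]  zeros at y ∈ {3}
  x = 3: [0↦0, 1↦3, 2↦5, 3↦0, 4↦3, 5↦1, 6↦2]  zeros at y ∈ {0, 3}
  x = 4: [0↦6, 1↦0, 2↦3, 3↦2, 4↦5, 5↦6, 6↦6]  zeros at y ∈ {1}
  x = 5: [0↦6, 1↦1, 2↦1, 3↦0, 4↦6, 5↦6, 6↦1]  zeros at y ∈ {3}
  x = 6: [0↦1, 1↦0, 2↦0, 3↦2, 4↦0, 5↦2, 6↦2]  zeros at y ∈ {1, 2, 4}
Collecting zeros: affine points = {(1, 5), (2, 3), (3, 0), (3, 3), (4, 1), (5, 3), (6, 1), (6, 2), (6, 4)}.
Total count |C(F_7)_aff| = 9.


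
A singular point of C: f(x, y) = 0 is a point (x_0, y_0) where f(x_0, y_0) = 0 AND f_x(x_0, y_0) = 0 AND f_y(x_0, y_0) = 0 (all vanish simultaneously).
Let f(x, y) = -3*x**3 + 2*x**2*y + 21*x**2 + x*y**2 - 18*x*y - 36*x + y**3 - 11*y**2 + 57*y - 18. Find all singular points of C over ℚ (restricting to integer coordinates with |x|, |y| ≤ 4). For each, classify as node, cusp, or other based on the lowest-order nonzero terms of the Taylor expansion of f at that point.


Singular points: {(3, 3)}; classification: cusp.

Compute partial derivatives:
  f_x = -9*x**2 + 4*x*y + 42*x + y**2 - 18*y - 36.
  f_y = 2*x**2 + 2*x*y - 18*x + 3*y**2 - 22*y + 57.
Scan x_0 ∈ {−4, ..., 4}. For each x_0, f_y(x_0, y) is a polynomial in y; find its integer roots y ∈ {−4, ..., 4}, then test f_x and f at those candidates.
  x = -4: f_y(-4, y) = 3*y**2 - 30*y + 161; no integer root y with |y| ≤ 4.
  x = -3: f_y(-3, y) = 3*y**2 - 28*y + 129; no integer root y with |y| ≤ 4.
  x = -2: f_y(-2, y) = 3*y**2 - 26*y + 101; no integer root y with |y| ≤ 4.
  x = -1: f_y(-1, y) = 3*y**2 - 24*y + 77; no integer root y with |y| ≤ 4.
  x = 0: f_y(0, y) = 3*y**2 - 22*y + 57; no integer root y with |y| ≤ 4.
  x = 1: f_y(1, y) = 3*y**2 - 20*y + 41; no integer root y with |y| ≤ 4.
  x = 2: f_y(2, y) = 3*y**2 - 18*y + 29; no integer root y with |y| ≤ 4.
  x = 3: f_y(3, y) = 3*y**2 - 16*y + 21; vanishes at y ∈ {3}. (3, 3): f_x = 0, f = 0 — SINGULAR.
  x = 4: f_y(4, y) = 3*y**2 - 14*y + 17; no integer root y with |y| ≤ 4.
Only singular point on the grid: (3, 3).
Classify: substitute x = 3 + u, y = 3 + v and expand: f = -3*u**3 + 2*u**2*v + u*v**2 + v**3 + v**2.
No constant or linear terms (consistent with a singular point). Quadratic part: v**2. Cubic part: -3*u**3 + 2*u**2*v + u*v**2 + v**3.
The quadratic part v**2 is a perfect square, so there is a single (double) tangent line v = 0, i.e. y = 3. Restricting the cubic part to that line (v = 0) leaves -3*u**3 ≠ 0, so f is not divisible by v and the branch is v² ≈ 3*u**3 to lowest order — this is a cusp.
Classification: cusp.


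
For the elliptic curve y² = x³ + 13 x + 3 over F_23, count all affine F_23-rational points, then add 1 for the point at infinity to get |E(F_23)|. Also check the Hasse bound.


Affine points = {(0, 7), (0, 16), (3, 0), (4, 2), (4, 21), (5, 3), (5, 20), (7, 0), (10, 11), (10, 12), (12, 1), (12, 22), (13, 0), (14, 10), (14, 13), (15, 10), (15, 13), (16, 11), (16, 12), (17, 10), (17, 13), (19, 5), (19, 18), (20, 11), (20, 12), (22, 9), (22, 14)}; affine count = 27; |E(F_23)| = 28.

Discriminant check: Δ ∝ 4a³ + 27b² = 4·13³ + 27·3² = 4·2197 + 27·9 ≡ 15 (mod 23). Nonzero ⇒ E is nonsingular.
For each x ∈ F_23, compute rhs = x³ + 13·x + 3 mod 23, then count y ∈ F_23 with y² ≡ rhs.
  x = 0: rhs = 3, matching y values: 7, 16 (2 points).
  x = 1: rhs = 17, matching y values: none (0 points).
  x = 2: rhs = 14, matching y values: none (0 points).
  x = 3: rhs = 0, matching y values: 0 (1 points).
  x = 4: rhs = 4, matching y values: 2, 21 (2 points).
  x = 5: rhs = 9, matching y values: 3, 20 (2 points).
  x = 6: rhs = 21, matching y values: none (0 points).
  x = 7: rhs = 0, matching y values: 0 (1 points).
  x = 8: rhs = 21, matching y values: none (0 points).
  x = 9: rhs = 21, matching y values: none (0 points).
  x = 10: rhs = 6, matching y values: 11, 12 (2 points).
  x = 11: rhs = 5, matching y values: none (0 points).
  x = 12: rhs = 1, matching y values: 1, 22 (2 points).
  x = 13: rhs = 0, matching y values: 0 (1 points).
  x = 14: rhs = 8, matching y values: 10, 13 (2 points).
  x = 15: rhs = 8, matching y values: 10, 13 (2 points).
  x = 16: rhs = 6, matching y values: 11, 12 (2 points).
  x = 17: rhs = 8, matching y values: 10, 13 (2 points).
  x = 18: rhs = 20, matching y values: none (0 points).
  x = 19: rhs = 2, matching y values: 5, 18 (2 points).
  x = 20: rhs = 6, matching y values: 11, 12 (2 points).
  x = 21: rhs = 15, matching y values: none (0 points).
  x = 22: rhs = 12, matching y values: 9, 14 (2 points).
Total affine count: 27.
Full point count |E(F_23)| = 27 + 1 = 28.
Hasse bound: |28 − (23+1)| = |4| = 4 ≤ 2√23 ≈ 9.5917 ✓.


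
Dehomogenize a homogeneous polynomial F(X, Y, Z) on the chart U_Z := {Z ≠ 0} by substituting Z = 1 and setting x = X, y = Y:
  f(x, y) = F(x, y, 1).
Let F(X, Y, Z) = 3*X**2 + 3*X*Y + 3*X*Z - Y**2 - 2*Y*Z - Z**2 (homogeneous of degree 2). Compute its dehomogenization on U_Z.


f(x, y) = 3*x**2 + 3*x*y + 3*x - y**2 - 2*y - 1

On U_Z we set Z = 1. Each monomial c·X^i·Y^j·Z^k in F becomes c·x^i·y^j·1^k = c·x^i·y^j.
Substituting Z = 1: F(X, Y, 1) = 3*x**2 + 3*x*y + 3*x - y**2 - 2*y - 1.
Note: deg(f) ≤ deg(F) = 2; strict inequality happens when F is divisible by Z (lost terms).


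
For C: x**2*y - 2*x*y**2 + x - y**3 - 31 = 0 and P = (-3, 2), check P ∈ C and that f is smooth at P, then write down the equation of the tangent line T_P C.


Tangent line at P: -19*x + 21*y - 99 = 0.

Step 1: f(-3, 2) = 0, so P lies on C.
Step 2: partial derivatives
  f_x(x, y) = 2*x*y - 2*y**2 + 1, f_y(x, y) = x**2 - 4*x*y - 3*y**2.
  f_x(P) = -19, f_y(P) = 21 (gradient nonzero, so P is smooth).
Step 3: tangent line at P: -19·(x − -3) + 21·(y − 2) = 0.
Expanding: -19*x + 21*y - 99 = 0.


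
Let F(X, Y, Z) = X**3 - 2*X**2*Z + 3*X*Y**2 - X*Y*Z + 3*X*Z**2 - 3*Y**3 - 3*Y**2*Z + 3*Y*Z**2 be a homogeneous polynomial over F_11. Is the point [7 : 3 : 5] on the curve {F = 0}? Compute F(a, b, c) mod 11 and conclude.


F(7,3,5) ≡ 9 (mod 11); P is NOT on the curve.

Evaluate F(7, 3, 5) term-by-term (mod 11).
  X**3 ↦ 1·343·1·1 = 343
  -2*X**2*Z ↦ -2·49·1·5 = -490
  3*X*Y**2 ↦ 3·7·9·1 = 189
  -X*Y*Z ↦ -1·7·3·5 = -105
  3*X*Z**2 ↦ 3·7·1·25 = 525
  -3*Y**3 ↦ -3·1·27·1 = -81
  -3*Y**2*Z ↦ -3·1·9·5 = -135
  3*Y*Z**2 ↦ 3·1·3·25 = 225
Sum: F(7, 3, 5) = (343) + (-490) + (189) + (-105) + (525) + (-81) + (-135) + (225) = 471.
Reducing mod 11: 471 ≡ 9 (mod 11).
Since F(a, b, c) ≡ 9 ≠ 0 (mod 11), P does NOT lie on the curve.


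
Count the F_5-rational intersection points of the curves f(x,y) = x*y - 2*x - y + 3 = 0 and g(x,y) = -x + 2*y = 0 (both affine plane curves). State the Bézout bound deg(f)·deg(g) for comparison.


Common zeros: {(2, 1), (3, 4)}; count = 2; Bézout bound = 2.

deg(f) = 2, deg(g) = 1, so Bézout bound = 2.
Scan x ∈ F_5. For each x, list the y ∈ F_5 with f(x, y) ≡ 0 and those with g(x, y) ≡ 0 (mod 5); the common zeros in that column are the intersection.
  x = 0: f ≡ 0 at y ∈ {3}; g ≡ 0 at y ∈ {0}; common: ∅.
  x = 1: f ≡ 0 at y ∈ ∅; g ≡ 0 at y ∈ {3}; common: ∅.
  x = 2: f ≡ 0 at y ∈ {1}; g ≡ 0 at y ∈ {1}; common: {1}.
  x = 3: f ≡ 0 at y ∈ {4}; g ≡ 0 at y ∈ {4}; common: {4}.
  x = 4: f ≡ 0 at y ∈ {0}; g ≡ 0 at y ∈ {2}; common: ∅.
Collecting: common zeros = {(2, 1), (3, 4)}, so the count is 2.
Comparison with the Bézout bound: 2 ≤ 2 = deg(f)·deg(g), as expected for curves with no common component (the bound is attained).


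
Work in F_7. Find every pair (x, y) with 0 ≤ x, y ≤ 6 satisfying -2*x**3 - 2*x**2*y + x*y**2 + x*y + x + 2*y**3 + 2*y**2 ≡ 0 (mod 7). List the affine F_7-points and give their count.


Affine F_7-points: {(0, 0), (0, 6), (1, 3), (2, 0), (2, 1), (2, 4), (4, 2), (5, 0), (6, 4)}; count = 9.

For each of the 49 pairs (x, y) ∈ F_7², evaluate f(x, y) mod 7. Record the zeros.
  x = 0: [0↦0, 1↦4, 2↦3, 3↦2, 4↦6, 5↦6, 6↦0]  zeros at y ∈ {0, 6}
  x = 1: [0↦6, 1↦3, 2↦4, 3↦0, 4↦3, 5↦4, 6↦1]  zeros at y ∈ {3}
  x = 2: [0↦0, 1↦0, 2↦6, 3↦2, 4↦0, 5↦5, 6↦1]  zeros at y ∈ {0, 1, 4}
  x = 3: [0↦5, 1↦4, 2↦4, 3↦3, 4↦6, 5↦4, 6↦2]  zeros at y ∈ ∅
  x = 4: [0↦2, 1↦3, 2↦0, 3↦5, 4↦2, 5↦3, 6↦6]  zeros at y ∈ {2}
  x = 5: [0↦0, 1↦6, 2↦3, 3↦3, 4↦4, 5↦4, 6↦1]  zeros at y ∈ {0}
  x = 6: [0↦1, 1↦1, 2↦1, 3↦6, 4↦0, 5↦2, 6↦3]  zeros at y ∈ {4}
Collecting zeros: affine points = {(0, 0), (0, 6), (1, 3), (2, 0), (2, 1), (2, 4), (4, 2), (5, 0), (6, 4)}.
Total count |C(F_7)_aff| = 9.


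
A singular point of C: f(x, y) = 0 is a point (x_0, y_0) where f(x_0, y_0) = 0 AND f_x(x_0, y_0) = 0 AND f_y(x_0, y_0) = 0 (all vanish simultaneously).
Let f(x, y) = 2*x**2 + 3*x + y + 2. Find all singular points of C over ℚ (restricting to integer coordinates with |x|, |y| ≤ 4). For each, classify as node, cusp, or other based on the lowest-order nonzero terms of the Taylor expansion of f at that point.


No singular points in the scanned grid; C is smooth there.

Compute partial derivatives:
  f_x = 4*x + 3.
  f_y = 1.
f_y = 1 is a nonzero constant, so f_y never vanishes: no point (x, y) can satisfy f = f_x = f_y = 0. In particular no (x, y) ∈ {−4, ..., 4}² is singular; the curve is smooth.


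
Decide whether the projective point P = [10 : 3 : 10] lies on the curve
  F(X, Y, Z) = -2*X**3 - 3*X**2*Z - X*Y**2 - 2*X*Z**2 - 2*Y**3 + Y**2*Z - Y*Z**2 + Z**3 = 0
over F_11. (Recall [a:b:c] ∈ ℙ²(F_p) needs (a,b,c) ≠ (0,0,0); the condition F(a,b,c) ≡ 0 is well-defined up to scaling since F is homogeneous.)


F(10,3,10) ≡ 4 (mod 11); P is NOT on the curve.

Evaluate F(10, 3, 10) term-by-term (mod 11).
  -2*X**3 ↦ -2·1000·1·1 = -2000
  -3*X**2*Z ↦ -3·100·1·10 = -3000
  -X*Y**2 ↦ -1·10·9·1 = -90
  -2*X*Z**2 ↦ -2·10·1·100 = -2000
  -2*Y**3 ↦ -2·1·27·1 = -54
  Y**2*Z ↦ 1·1·9·10 = 90
  -Y*Z**2 ↦ -1·1·3·100 = -300
  Z**3 ↦ 1·1·1·1000 = 1000
Sum: F(10, 3, 10) = (-2000) + (-3000) + (-90) + (-2000) + (-54) + (90) + (-300) + (1000) = -6354.
Reducing mod 11: -6354 ≡ 4 (mod 11).
Since F(a, b, c) ≡ 4 ≠ 0 (mod 11), P does NOT lie on the curve.


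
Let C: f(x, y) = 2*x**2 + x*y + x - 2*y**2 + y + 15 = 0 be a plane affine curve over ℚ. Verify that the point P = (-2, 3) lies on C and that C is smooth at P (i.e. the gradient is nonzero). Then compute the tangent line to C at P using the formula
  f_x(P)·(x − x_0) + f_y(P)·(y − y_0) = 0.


Tangent line at P: -4*x - 13*y + 31 = 0.

Step 1: f(-2, 3) = 0, so P lies on C.
Step 2: partial derivatives
  f_x(x, y) = 4*x + y + 1, f_y(x, y) = x - 4*y + 1.
  f_x(P) = -4, f_y(P) = -13 (gradient nonzero, so P is smooth).
Step 3: tangent line at P: -4·(x − -2) + -13·(y − 3) = 0.
Expanding: -4*x - 13*y + 31 = 0.


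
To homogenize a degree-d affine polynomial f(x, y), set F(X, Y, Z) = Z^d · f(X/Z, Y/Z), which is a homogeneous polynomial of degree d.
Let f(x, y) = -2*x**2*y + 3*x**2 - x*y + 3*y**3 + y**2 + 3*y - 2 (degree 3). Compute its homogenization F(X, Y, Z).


F(X, Y, Z) = -2*X**2*Y + 3*X**2*Z - X*Y*Z + 3*Y**3 + Y**2*Z + 3*Y*Z**2 - 2*Z**3

deg(f) = 3.
Substitute x = X/Z, y = Y/Z into f, then multiply by Z^3.
  monomial -2·x^2·y^1 ↦ -2·X^2·Y^1·Z^0.
  monomial 3·x^2·y^0 ↦ 3·X^2·Y^0·Z^1.
  monomial -1·x^1·y^1 ↦ -1·X^1·Y^1·Z^1.
  monomial 3·x^0·y^3 ↦ 3·X^0·Y^3·Z^0.
  monomial 1·x^0·y^2 ↦ 1·X^0·Y^2·Z^1.
  monomial 3·x^0·y^1 ↦ 3·X^0·Y^1·Z^2.
  monomial -2·x^0·y^0 ↦ -2·X^0·Y^0·Z^3.
Collecting: F(X, Y, Z) = -2*X**2*Y + 3*X**2*Z - X*Y*Z + 3*Y**3 + Y**2*Z + 3*Y*Z**2 - 2*Z**3.


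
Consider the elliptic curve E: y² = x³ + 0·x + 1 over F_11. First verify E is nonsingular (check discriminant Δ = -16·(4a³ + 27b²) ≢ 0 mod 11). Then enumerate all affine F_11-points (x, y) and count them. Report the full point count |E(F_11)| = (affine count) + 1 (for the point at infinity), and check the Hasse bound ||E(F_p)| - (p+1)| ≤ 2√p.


Affine points = {(0, 1), (0, 10), (2, 3), (2, 8), (5, 4), (5, 7), (7, 5), (7, 6), (9, 2), (9, 9), (10, 0)}; affine count = 11; |E(F_11)| = 12.

Discriminant check: Δ ∝ 4a³ + 27b² = 4·0³ + 27·1² = 4·0 + 27·1 ≡ 5 (mod 11). Nonzero ⇒ E is nonsingular.
For each x ∈ F_11, compute rhs = x³ + 0·x + 1 mod 11, then count y ∈ F_11 with y² ≡ rhs.
  x = 0: rhs = 1, matching y values: 1, 10 (2 points).
  x = 1: rhs = 2, matching y values: none (0 points).
  x = 2: rhs = 9, matching y values: 3, 8 (2 points).
  x = 3: rhs = 6, matching y values: none (0 points).
  x = 4: rhs = 10, matching y values: none (0 points).
  x = 5: rhs = 5, matching y values: 4, 7 (2 points).
  x = 6: rhs = 8, matching y values: none (0 points).
  x = 7: rhs = 3, matching y values: 5, 6 (2 points).
  x = 8: rhs = 7, matching y values: none (0 points).
  x = 9: rhs = 4, matching y values: 2, 9 (2 points).
  x = 10: rhs = 0, matching y values: 0 (1 points).
Total affine count: 11.
Full point count |E(F_11)| = 11 + 1 = 12.
Hasse bound: |12 − (11+1)| = |0| = 0 ≤ 2√11 ≈ 6.6332 ✓.


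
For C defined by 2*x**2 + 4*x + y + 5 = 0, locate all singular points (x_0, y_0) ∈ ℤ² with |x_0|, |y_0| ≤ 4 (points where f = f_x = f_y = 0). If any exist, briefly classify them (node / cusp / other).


No singular points in the scanned grid; C is smooth there.

Compute partial derivatives:
  f_x = 4*x + 4.
  f_y = 1.
f_y = 1 is a nonzero constant, so f_y never vanishes: no point (x, y) can satisfy f = f_x = f_y = 0. In particular no (x, y) ∈ {−4, ..., 4}² is singular; the curve is smooth.


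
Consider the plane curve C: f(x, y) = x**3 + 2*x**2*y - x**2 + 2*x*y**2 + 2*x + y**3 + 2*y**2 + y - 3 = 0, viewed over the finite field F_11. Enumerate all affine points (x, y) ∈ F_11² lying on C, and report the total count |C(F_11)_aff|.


Affine F_11-points: {(2, 2), (3, 2), (6, 3), (8, 8), (9, 1), (10, 10)}; count = 6.

For each of the 121 pairs (x, y) ∈ F_11², evaluate f(x, y) mod 11. Record the zeros.
  x = 0: [0↦8, 1↦1, 2↦4, 3↦1, 4↦9, 5↦1, 6↦5, 7↦5, 8↦7, 9↦6, 10↦8]  zeros at y ∈ ∅
  x = 1: [0↦10, 1↦7, 2↦7, 3↦5, 4↦7, 5↦8, 6↦3, 7↦9, 8↦10, 9↦1, 10↦10]  zeros at y ∈ ∅
  x = 2: [0↦5, 1↦10, 2↦0, 3↦3, 4↦3, 5↦6, 6↦7, 7↦1, 8↦5, 9↦3, 10↦1]  zeros at y ∈ {2}
  x = 3: [0↦10, 1↦5, 2↦0, 3↦1, 4↦3, 5↦1, 6↦1, 7↦9, 8↦9, 9↦7, 10↦9]  zeros at y ∈ {2}
  x = 4: [0↦9, 1↦9, 2↦2, 3↦5, 4↦2, 5↦10, 6↦2, 7↦6, 8↦6, 9↦8, 10↦7]  zeros at y ∈ ∅
  x = 5: [0↦8, 1↦6, 2↦1, 3↦10, 4↦6, 5↦6, 6↦5, 7↦9, 8↦2, 9↦1, 10↦1]  zeros at y ∈ ∅
  x = 6: [0↦2, 1↦2, 2↦3, 3↦0, 4↦10, 5↦6, 6↦5, 7↦2, 8↦3, 9↦3, 10↦8]  zeros at y ∈ {3}
  x = 7: [0↦8, 1↦3, 2↦3, 3↦3, 4↦9, 5↦5, 6↦8, 7↦2, 8↦4, 9↦9, 10↦1]  zeros at y ∈ ∅
  x = 8: [0↦10, 1↦4, 2↦7, 3↦3, 4↦9, 5↦9, 6↦9, 7↦4, 8↦0, 9↦3, 10↦8]  zeros at y ∈ {8}
  x = 9: [0↦3, 1↦0, 2↦10, 3↦6, 4↦5, 5↦2, 6↦3, 7↦3, 8↦8, 9↦2, 10↦2]  zeros at y ∈ {1}
  x = 10: [0↦4, 1↦8, 2↦7, 3↦7, 4↦3, 5↦1, 6↦7, 7↦5, 8↦1, 9↦1, 10↦0]  zeros at y ∈ {10}
Collecting zeros: affine points = {(2, 2), (3, 2), (6, 3), (8, 8), (9, 1), (10, 10)}.
Total count |C(F_11)_aff| = 6.


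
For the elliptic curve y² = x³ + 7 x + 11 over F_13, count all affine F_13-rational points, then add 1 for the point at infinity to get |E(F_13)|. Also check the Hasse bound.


Affine points = {(4, 5), (4, 8), (6, 3), (6, 10), (7, 0), (9, 6), (9, 7), (12, 4), (12, 9)}; affine count = 9; |E(F_13)| = 10.

Discriminant check: Δ ∝ 4a³ + 27b² = 4·7³ + 27·11² = 4·343 + 27·121 ≡ 11 (mod 13). Nonzero ⇒ E is nonsingular.
For each x ∈ F_13, compute rhs = x³ + 7·x + 11 mod 13, then count y ∈ F_13 with y² ≡ rhs.
  x = 0: rhs = 11, matching y values: none (0 points).
  x = 1: rhs = 6, matching y values: none (0 points).
  x = 2: rhs = 7, matching y values: none (0 points).
  x = 3: rhs = 7, matching y values: none (0 points).
  x = 4: rhs = 12, matching y values: 5, 8 (2 points).
  x = 5: rhs = 2, matching y values: none (0 points).
  x = 6: rhs = 9, matching y values: 3, 10 (2 points).
  x = 7: rhs = 0, matching y values: 0 (1 points).
  x = 8: rhs = 7, matching y values: none (0 points).
  x = 9: rhs = 10, matching y values: 6, 7 (2 points).
  x = 10: rhs = 2, matching y values: none (0 points).
  x = 11: rhs = 2, matching y values: none (0 points).
  x = 12: rhs = 3, matching y values: 4, 9 (2 points).
Total affine count: 9.
Full point count |E(F_13)| = 9 + 1 = 10.
Hasse bound: |10 − (13+1)| = |-4| = 4 ≤ 2√13 ≈ 7.2111 ✓.


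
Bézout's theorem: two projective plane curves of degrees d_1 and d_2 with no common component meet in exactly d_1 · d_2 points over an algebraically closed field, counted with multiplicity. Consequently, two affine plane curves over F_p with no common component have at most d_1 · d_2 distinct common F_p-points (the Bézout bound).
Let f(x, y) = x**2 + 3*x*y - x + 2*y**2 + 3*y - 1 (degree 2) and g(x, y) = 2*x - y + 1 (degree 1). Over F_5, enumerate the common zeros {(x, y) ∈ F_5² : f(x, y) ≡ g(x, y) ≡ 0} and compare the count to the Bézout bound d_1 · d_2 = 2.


Common zeros: {(1, 3)}; count = 1; Bézout bound = 2.

deg(f) = 2, deg(g) = 1, so Bézout bound = 2.
Scan x ∈ F_5. For each x, list the y ∈ F_5 with f(x, y) ≡ 0 and those with g(x, y) ≡ 0 (mod 5); the common zeros in that column are the intersection.
  x = 0: f ≡ 0 at y ∈ ∅; g ≡ 0 at y ∈ {1}; common: ∅.
  x = 1: f ≡ 0 at y ∈ {3, 4}; g ≡ 0 at y ∈ {3}; common: {3}.
  x = 2: f ≡ 0 at y ∈ ∅; g ≡ 0 at y ∈ {0}; common: ∅.
  x = 3: f ≡ 0 at y ∈ {0, 4}; g ≡ 0 at y ∈ {2}; common: ∅.
  x = 4: f ≡ 0 at y ∈ ∅; g ≡ 0 at y ∈ {4}; common: ∅.
Collecting: common zeros = {(1, 3)}, so the count is 1.
Comparison with the Bézout bound: 1 ≤ 2 = deg(f)·deg(g), as expected for curves with no common component (the affine F_5-count falls short of the bound because intersections may lie at infinity, over extension fields, or carry multiplicity).


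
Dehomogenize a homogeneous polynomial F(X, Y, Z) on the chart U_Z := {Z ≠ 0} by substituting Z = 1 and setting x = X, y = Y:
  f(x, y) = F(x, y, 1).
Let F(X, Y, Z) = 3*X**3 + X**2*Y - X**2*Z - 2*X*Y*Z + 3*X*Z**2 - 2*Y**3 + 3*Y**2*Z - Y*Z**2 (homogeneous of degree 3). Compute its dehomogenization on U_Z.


f(x, y) = 3*x**3 + x**2*y - x**2 - 2*x*y + 3*x - 2*y**3 + 3*y**2 - y

On U_Z we set Z = 1. Each monomial c·X^i·Y^j·Z^k in F becomes c·x^i·y^j·1^k = c·x^i·y^j.
Substituting Z = 1: F(X, Y, 1) = 3*x**3 + x**2*y - x**2 - 2*x*y + 3*x - 2*y**3 + 3*y**2 - y.
Note: deg(f) ≤ deg(F) = 3; strict inequality happens when F is divisible by Z (lost terms).


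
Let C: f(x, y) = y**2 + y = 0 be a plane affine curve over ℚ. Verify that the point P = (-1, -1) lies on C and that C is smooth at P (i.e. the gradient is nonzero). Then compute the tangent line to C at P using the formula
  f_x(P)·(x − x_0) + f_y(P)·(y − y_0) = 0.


Tangent line at P: -y - 1 = 0.

Step 1: f(-1, -1) = 0, so P lies on C.
Step 2: partial derivatives
  f_x(x, y) = 0, f_y(x, y) = 2*y + 1.
  f_x(P) = 0, f_y(P) = -1 (gradient nonzero, so P is smooth).
Step 3: tangent line at P: 0·(x − -1) + -1·(y − -1) = 0.
Expanding: -y - 1 = 0.


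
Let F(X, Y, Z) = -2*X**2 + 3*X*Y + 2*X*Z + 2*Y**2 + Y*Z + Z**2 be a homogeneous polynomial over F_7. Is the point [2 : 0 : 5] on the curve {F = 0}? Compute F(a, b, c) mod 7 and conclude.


F(2,0,5) ≡ 2 (mod 7); P is NOT on the curve.

Evaluate F(2, 0, 5) term-by-term (mod 7).
  -2*X**2 ↦ -2·4·1·1 = -8
  3*X*Y ↦ 3·2·0·1 = 0
  2*X*Z ↦ 2·2·1·5 = 20
  2*Y**2 ↦ 2·1·0·1 = 0
  Y*Z ↦ 1·1·0·5 = 0
  Z**2 ↦ 1·1·1·25 = 25
Sum: F(2, 0, 5) = (-8) + (0) + (20) + (0) + (0) + (25) = 37.
Reducing mod 7: 37 ≡ 2 (mod 7).
Since F(a, b, c) ≡ 2 ≠ 0 (mod 7), P does NOT lie on the curve.


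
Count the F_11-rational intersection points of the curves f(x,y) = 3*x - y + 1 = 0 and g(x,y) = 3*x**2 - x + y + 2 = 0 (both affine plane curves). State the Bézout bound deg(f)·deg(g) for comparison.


Common zeros: {(5, 5), (9, 6)}; count = 2; Bézout bound = 2.

deg(f) = 1, deg(g) = 2, so Bézout bound = 2.
Scan x ∈ F_11. For each x, list the y ∈ F_11 with f(x, y) ≡ 0 and those with g(x, y) ≡ 0 (mod 11); the common zeros in that column are the intersection.
  x = 0: f ≡ 0 at y ∈ {1}; g ≡ 0 at y ∈ {9}; common: ∅.
  x = 1: f ≡ 0 at y ∈ {4}; g ≡ 0 at y ∈ {7}; common: ∅.
  x = 2: f ≡ 0 at y ∈ {7}; g ≡ 0 at y ∈ {10}; common: ∅.
  x = 3: f ≡ 0 at y ∈ {10}; g ≡ 0 at y ∈ {7}; common: ∅.
  x = 4: f ≡ 0 at y ∈ {2}; g ≡ 0 at y ∈ {9}; common: ∅.
  x = 5: f ≡ 0 at y ∈ {5}; g ≡ 0 at y ∈ {5}; common: {5}.
  x = 6: f ≡ 0 at y ∈ {8}; g ≡ 0 at y ∈ {6}; common: ∅.
  x = 7: f ≡ 0 at y ∈ {0}; g ≡ 0 at y ∈ {1}; common: ∅.
  x = 8: f ≡ 0 at y ∈ {3}; g ≡ 0 at y ∈ {1}; common: ∅.
  x = 9: f ≡ 0 at y ∈ {6}; g ≡ 0 at y ∈ {6}; common: {6}.
  x = 10: f ≡ 0 at y ∈ {9}; g ≡ 0 at y ∈ {5}; common: ∅.
Collecting: common zeros = {(5, 5), (9, 6)}, so the count is 2.
Comparison with the Bézout bound: 2 ≤ 2 = deg(f)·deg(g), as expected for curves with no common component (the bound is attained).


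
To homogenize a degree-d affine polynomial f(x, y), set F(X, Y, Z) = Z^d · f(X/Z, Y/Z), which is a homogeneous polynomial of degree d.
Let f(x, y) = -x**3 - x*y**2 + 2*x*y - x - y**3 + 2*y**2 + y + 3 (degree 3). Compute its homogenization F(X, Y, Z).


F(X, Y, Z) = -X**3 - X*Y**2 + 2*X*Y*Z - X*Z**2 - Y**3 + 2*Y**2*Z + Y*Z**2 + 3*Z**3

deg(f) = 3.
Substitute x = X/Z, y = Y/Z into f, then multiply by Z^3.
  monomial -1·x^3·y^0 ↦ -1·X^3·Y^0·Z^0.
  monomial -1·x^1·y^2 ↦ -1·X^1·Y^2·Z^0.
  monomial 2·x^1·y^1 ↦ 2·X^1·Y^1·Z^1.
  monomial -1·x^1·y^0 ↦ -1·X^1·Y^0·Z^2.
  monomial -1·x^0·y^3 ↦ -1·X^0·Y^3·Z^0.
  monomial 2·x^0·y^2 ↦ 2·X^0·Y^2·Z^1.
  monomial 1·x^0·y^1 ↦ 1·X^0·Y^1·Z^2.
  monomial 3·x^0·y^0 ↦ 3·X^0·Y^0·Z^3.
Collecting: F(X, Y, Z) = -X**3 - X*Y**2 + 2*X*Y*Z - X*Z**2 - Y**3 + 2*Y**2*Z + Y*Z**2 + 3*Z**3.


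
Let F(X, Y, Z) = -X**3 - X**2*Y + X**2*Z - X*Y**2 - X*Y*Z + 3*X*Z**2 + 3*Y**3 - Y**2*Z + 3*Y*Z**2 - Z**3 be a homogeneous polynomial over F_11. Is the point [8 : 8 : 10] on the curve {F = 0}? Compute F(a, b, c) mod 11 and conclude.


F(8,8,10) ≡ 3 (mod 11); P is NOT on the curve.

Evaluate F(8, 8, 10) term-by-term (mod 11).
  -X**3 ↦ -1·512·1·1 = -512
  -X**2*Y ↦ -1·64·8·1 = -512
  X**2*Z ↦ 1·64·1·10 = 640
  -X*Y**2 ↦ -1·8·64·1 = -512
  -X*Y*Z ↦ -1·8·8·10 = -640
  3*X*Z**2 ↦ 3·8·1·100 = 2400
  3*Y**3 ↦ 3·1·512·1 = 1536
  -Y**2*Z ↦ -1·1·64·10 = -640
  3*Y*Z**2 ↦ 3·1·8·100 = 2400
  -Z**3 ↦ -1·1·1·1000 = -1000
Sum: F(8, 8, 10) = (-512) + (-512) + (640) + (-512) + (-640) + (2400) + (1536) + (-640) + (2400) + (-1000) = 3160.
Reducing mod 11: 3160 ≡ 3 (mod 11).
Since F(a, b, c) ≡ 3 ≠ 0 (mod 11), P does NOT lie on the curve.


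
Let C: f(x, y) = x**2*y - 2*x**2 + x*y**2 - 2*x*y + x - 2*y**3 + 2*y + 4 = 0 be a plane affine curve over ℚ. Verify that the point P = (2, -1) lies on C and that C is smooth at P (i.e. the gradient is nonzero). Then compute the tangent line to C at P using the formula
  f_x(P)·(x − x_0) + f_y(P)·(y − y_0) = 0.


Tangent line at P: -8*x - 8*y + 8 = 0.

Step 1: f(2, -1) = 0, so P lies on C.
Step 2: partial derivatives
  f_x(x, y) = 2*x*y - 4*x + y**2 - 2*y + 1, f_y(x, y) = x**2 + 2*x*y - 2*x - 6*y**2 + 2.
  f_x(P) = -8, f_y(P) = -8 (gradient nonzero, so P is smooth).
Step 3: tangent line at P: -8·(x − 2) + -8·(y − -1) = 0.
Expanding: -8*x - 8*y + 8 = 0.


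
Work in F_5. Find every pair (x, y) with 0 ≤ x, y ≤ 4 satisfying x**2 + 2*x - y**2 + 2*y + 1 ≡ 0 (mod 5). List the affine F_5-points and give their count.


Affine F_5-points: {(1, 1), (2, 1), (4, 0), (4, 2)}; count = 4.

For each of the 25 pairs (x, y) ∈ F_5², evaluate f(x, y) mod 5. Record the zeros.
  x = 0: [0↦1, 1↦2, 2↦1, 3↦3, 4↦3]  zeros at y ∈ ∅
  x = 1: [0↦4, 1↦0, 2↦4, 3↦1, 4↦1]  zeros at y ∈ {1}
  x = 2: [0↦4, 1↦0, 2↦4, 3↦1, 4↦1]  zeros at y ∈ {1}
  x = 3: [0↦1, 1↦2, 2↦1, 3↦3, 4↦3]  zeros at y ∈ ∅
  x = 4: [0↦0, 1↦1, 2↦0, 3↦2, 4↦2]  zeros at y ∈ {0, 2}
Collecting zeros: affine points = {(1, 1), (2, 1), (4, 0), (4, 2)}.
Total count |C(F_5)_aff| = 4.


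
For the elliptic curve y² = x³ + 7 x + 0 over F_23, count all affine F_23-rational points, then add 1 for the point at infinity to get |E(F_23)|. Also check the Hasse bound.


Affine points = {(0, 0), (1, 10), (1, 13), (3, 5), (3, 18), (4, 0), (7, 1), (7, 22), (8, 4), (8, 19), (10, 9), (10, 14), (12, 8), (12, 15), (14, 6), (14, 17), (17, 8), (17, 15), (18, 1), (18, 22), (19, 0), (21, 1), (21, 22)}; affine count = 23; |E(F_23)| = 24.

Discriminant check: Δ ∝ 4a³ + 27b² = 4·7³ + 27·0² = 4·343 + 27·0 ≡ 15 (mod 23). Nonzero ⇒ E is nonsingular.
For each x ∈ F_23, compute rhs = x³ + 7·x + 0 mod 23, then count y ∈ F_23 with y² ≡ rhs.
  x = 0: rhs = 0, matching y values: 0 (1 points).
  x = 1: rhs = 8, matching y values: 10, 13 (2 points).
  x = 2: rhs = 22, matching y values: none (0 points).
  x = 3: rhs = 2, matching y values: 5, 18 (2 points).
  x = 4: rhs = 0, matching y values: 0 (1 points).
  x = 5: rhs = 22, matching y values: none (0 points).
  x = 6: rhs = 5, matching y values: none (0 points).
  x = 7: rhs = 1, matching y values: 1, 22 (2 points).
  x = 8: rhs = 16, matching y values: 4, 19 (2 points).
  x = 9: rhs = 10, matching y values: none (0 points).
  x = 10: rhs = 12, matching y values: 9, 14 (2 points).
  x = 11: rhs = 5, matching y values: none (0 points).
  x = 12: rhs = 18, matching y values: 8, 15 (2 points).
  x = 13: rhs = 11, matching y values: none (0 points).
  x = 14: rhs = 13, matching y values: 6, 17 (2 points).
  x = 15: rhs = 7, matching y values: none (0 points).
  x = 16: rhs = 22, matching y values: none (0 points).
  x = 17: rhs = 18, matching y values: 8, 15 (2 points).
  x = 18: rhs = 1, matching y values: 1, 22 (2 points).
  x = 19: rhs = 0, matching y values: 0 (1 points).
  x = 20: rhs = 21, matching y values: none (0 points).
  x = 21: rhs = 1, matching y values: 1, 22 (2 points).
  x = 22: rhs = 15, matching y values: none (0 points).
Total affine count: 23.
Full point count |E(F_23)| = 23 + 1 = 24.
Hasse bound: |24 − (23+1)| = |0| = 0 ≤ 2√23 ≈ 9.5917 ✓.
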